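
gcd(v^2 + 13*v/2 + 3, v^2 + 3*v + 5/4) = v + 1/2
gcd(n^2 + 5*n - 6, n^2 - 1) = n - 1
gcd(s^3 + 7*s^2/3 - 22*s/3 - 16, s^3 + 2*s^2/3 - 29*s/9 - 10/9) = s + 2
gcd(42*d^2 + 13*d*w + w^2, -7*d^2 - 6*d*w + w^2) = 1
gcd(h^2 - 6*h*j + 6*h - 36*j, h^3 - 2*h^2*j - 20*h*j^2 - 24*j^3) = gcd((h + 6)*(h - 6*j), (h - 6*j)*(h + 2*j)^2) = h - 6*j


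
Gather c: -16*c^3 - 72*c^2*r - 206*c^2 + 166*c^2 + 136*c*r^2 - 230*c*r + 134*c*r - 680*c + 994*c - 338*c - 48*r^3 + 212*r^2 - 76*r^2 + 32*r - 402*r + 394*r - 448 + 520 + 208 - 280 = -16*c^3 + c^2*(-72*r - 40) + c*(136*r^2 - 96*r - 24) - 48*r^3 + 136*r^2 + 24*r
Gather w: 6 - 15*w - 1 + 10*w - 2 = 3 - 5*w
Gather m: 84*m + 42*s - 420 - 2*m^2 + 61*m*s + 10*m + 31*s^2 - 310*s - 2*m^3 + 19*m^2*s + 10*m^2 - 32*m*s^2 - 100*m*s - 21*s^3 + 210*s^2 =-2*m^3 + m^2*(19*s + 8) + m*(-32*s^2 - 39*s + 94) - 21*s^3 + 241*s^2 - 268*s - 420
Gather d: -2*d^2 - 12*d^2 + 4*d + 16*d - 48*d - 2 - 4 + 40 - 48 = -14*d^2 - 28*d - 14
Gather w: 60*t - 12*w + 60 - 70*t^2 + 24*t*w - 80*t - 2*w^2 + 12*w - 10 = -70*t^2 + 24*t*w - 20*t - 2*w^2 + 50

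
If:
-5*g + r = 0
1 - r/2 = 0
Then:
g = 2/5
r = 2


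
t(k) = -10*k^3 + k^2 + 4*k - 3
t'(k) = -30*k^2 + 2*k + 4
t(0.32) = -1.95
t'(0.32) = 1.57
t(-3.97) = 622.59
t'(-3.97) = -476.77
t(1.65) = -38.60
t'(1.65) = -74.38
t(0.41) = -1.88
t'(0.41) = -0.22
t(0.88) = -5.52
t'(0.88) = -17.47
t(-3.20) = 322.12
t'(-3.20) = -309.60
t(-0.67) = -2.22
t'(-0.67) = -10.81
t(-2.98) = 258.60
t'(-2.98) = -268.37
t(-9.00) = 7332.00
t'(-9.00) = -2444.00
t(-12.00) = 17373.00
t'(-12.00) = -4340.00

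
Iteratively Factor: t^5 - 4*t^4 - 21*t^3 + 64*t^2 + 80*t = (t + 1)*(t^4 - 5*t^3 - 16*t^2 + 80*t) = (t - 5)*(t + 1)*(t^3 - 16*t) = t*(t - 5)*(t + 1)*(t^2 - 16) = t*(t - 5)*(t + 1)*(t + 4)*(t - 4)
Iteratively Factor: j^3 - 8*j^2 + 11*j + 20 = (j - 5)*(j^2 - 3*j - 4) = (j - 5)*(j + 1)*(j - 4)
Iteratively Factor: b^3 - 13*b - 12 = (b + 3)*(b^2 - 3*b - 4) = (b + 1)*(b + 3)*(b - 4)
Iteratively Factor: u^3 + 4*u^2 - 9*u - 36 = (u + 3)*(u^2 + u - 12) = (u - 3)*(u + 3)*(u + 4)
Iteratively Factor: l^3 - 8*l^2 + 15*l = (l - 3)*(l^2 - 5*l) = l*(l - 3)*(l - 5)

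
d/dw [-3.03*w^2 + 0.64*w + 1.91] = 0.64 - 6.06*w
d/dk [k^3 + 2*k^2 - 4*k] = 3*k^2 + 4*k - 4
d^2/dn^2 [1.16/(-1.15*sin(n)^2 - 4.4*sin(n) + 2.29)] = (6.1364*sin(n)^4 + 17.6088*sin(n)^3 + 25.47244*sin(n)^2 - 23.52944*sin(n) - 51.02492)/(1.15*sin(n)^2 + 4.4*sin(n) - 2.29)^3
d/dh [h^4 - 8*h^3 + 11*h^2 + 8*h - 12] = 4*h^3 - 24*h^2 + 22*h + 8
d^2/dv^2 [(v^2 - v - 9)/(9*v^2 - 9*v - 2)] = 158*(-27*v^2 + 27*v - 11)/(729*v^6 - 2187*v^5 + 1701*v^4 + 243*v^3 - 378*v^2 - 108*v - 8)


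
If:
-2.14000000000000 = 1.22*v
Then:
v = -1.75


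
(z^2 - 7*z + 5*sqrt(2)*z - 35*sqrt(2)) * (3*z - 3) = 3*z^3 - 24*z^2 + 15*sqrt(2)*z^2 - 120*sqrt(2)*z + 21*z + 105*sqrt(2)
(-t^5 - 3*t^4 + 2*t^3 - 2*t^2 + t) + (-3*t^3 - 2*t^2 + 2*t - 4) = -t^5 - 3*t^4 - t^3 - 4*t^2 + 3*t - 4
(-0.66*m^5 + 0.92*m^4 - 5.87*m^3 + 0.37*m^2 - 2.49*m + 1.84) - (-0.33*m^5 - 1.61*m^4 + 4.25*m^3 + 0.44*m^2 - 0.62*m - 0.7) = -0.33*m^5 + 2.53*m^4 - 10.12*m^3 - 0.07*m^2 - 1.87*m + 2.54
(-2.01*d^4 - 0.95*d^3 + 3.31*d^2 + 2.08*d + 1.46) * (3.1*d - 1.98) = -6.231*d^5 + 1.0348*d^4 + 12.142*d^3 - 0.105799999999999*d^2 + 0.4076*d - 2.8908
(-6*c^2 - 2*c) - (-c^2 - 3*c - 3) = -5*c^2 + c + 3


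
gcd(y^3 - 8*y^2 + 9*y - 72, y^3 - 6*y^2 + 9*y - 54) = y^2 + 9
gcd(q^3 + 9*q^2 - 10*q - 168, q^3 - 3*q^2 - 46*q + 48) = q + 6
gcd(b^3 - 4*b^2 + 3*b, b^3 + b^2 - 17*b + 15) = b^2 - 4*b + 3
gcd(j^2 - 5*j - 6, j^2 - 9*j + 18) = j - 6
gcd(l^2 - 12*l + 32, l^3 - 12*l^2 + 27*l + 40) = l - 8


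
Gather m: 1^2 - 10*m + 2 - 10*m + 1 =4 - 20*m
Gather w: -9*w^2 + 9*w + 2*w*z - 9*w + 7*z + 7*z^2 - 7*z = -9*w^2 + 2*w*z + 7*z^2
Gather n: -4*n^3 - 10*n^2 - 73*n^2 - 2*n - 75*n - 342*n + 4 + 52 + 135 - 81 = -4*n^3 - 83*n^2 - 419*n + 110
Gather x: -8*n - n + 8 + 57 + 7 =72 - 9*n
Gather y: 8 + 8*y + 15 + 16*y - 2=24*y + 21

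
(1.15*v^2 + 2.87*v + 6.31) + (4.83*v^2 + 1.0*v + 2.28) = 5.98*v^2 + 3.87*v + 8.59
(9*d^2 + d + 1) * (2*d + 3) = 18*d^3 + 29*d^2 + 5*d + 3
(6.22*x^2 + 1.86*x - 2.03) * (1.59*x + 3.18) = 9.8898*x^3 + 22.737*x^2 + 2.6871*x - 6.4554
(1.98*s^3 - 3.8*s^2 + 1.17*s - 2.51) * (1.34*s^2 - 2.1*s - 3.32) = 2.6532*s^5 - 9.25*s^4 + 2.9742*s^3 + 6.7956*s^2 + 1.3866*s + 8.3332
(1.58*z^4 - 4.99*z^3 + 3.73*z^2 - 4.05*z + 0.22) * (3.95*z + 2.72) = 6.241*z^5 - 15.4129*z^4 + 1.1607*z^3 - 5.8519*z^2 - 10.147*z + 0.5984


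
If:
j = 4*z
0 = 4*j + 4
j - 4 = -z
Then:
No Solution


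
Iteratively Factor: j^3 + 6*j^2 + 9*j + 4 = (j + 1)*(j^2 + 5*j + 4) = (j + 1)*(j + 4)*(j + 1)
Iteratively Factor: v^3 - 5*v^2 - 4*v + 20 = (v - 2)*(v^2 - 3*v - 10) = (v - 5)*(v - 2)*(v + 2)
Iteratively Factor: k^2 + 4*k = (k + 4)*(k)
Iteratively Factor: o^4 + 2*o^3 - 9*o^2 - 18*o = (o + 2)*(o^3 - 9*o) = (o + 2)*(o + 3)*(o^2 - 3*o) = (o - 3)*(o + 2)*(o + 3)*(o)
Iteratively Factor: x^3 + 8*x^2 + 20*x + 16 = (x + 2)*(x^2 + 6*x + 8) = (x + 2)*(x + 4)*(x + 2)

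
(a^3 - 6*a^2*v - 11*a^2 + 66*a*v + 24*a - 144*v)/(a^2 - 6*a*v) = a - 11 + 24/a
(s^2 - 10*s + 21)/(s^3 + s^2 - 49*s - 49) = (s - 3)/(s^2 + 8*s + 7)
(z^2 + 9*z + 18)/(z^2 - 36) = (z + 3)/(z - 6)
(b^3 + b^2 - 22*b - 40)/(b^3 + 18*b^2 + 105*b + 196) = (b^2 - 3*b - 10)/(b^2 + 14*b + 49)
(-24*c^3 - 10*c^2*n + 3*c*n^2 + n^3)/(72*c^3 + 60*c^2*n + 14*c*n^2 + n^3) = (-12*c^2 + c*n + n^2)/(36*c^2 + 12*c*n + n^2)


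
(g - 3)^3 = g^3 - 9*g^2 + 27*g - 27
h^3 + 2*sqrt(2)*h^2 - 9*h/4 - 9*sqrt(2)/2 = (h - 3/2)*(h + 3/2)*(h + 2*sqrt(2))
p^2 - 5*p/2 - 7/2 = (p - 7/2)*(p + 1)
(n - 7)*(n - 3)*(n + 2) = n^3 - 8*n^2 + n + 42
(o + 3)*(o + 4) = o^2 + 7*o + 12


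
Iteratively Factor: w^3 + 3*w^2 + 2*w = (w + 2)*(w^2 + w) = (w + 1)*(w + 2)*(w)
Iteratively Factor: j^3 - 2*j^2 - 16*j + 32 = (j - 2)*(j^2 - 16) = (j - 4)*(j - 2)*(j + 4)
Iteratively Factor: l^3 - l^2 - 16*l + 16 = (l - 1)*(l^2 - 16) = (l - 1)*(l + 4)*(l - 4)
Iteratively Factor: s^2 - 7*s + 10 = (s - 5)*(s - 2)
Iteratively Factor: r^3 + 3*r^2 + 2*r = (r + 2)*(r^2 + r) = r*(r + 2)*(r + 1)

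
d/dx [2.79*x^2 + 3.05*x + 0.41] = 5.58*x + 3.05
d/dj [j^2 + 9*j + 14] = 2*j + 9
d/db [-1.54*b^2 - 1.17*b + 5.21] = -3.08*b - 1.17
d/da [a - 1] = 1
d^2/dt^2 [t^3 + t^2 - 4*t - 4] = 6*t + 2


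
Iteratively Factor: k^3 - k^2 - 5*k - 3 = (k + 1)*(k^2 - 2*k - 3) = (k + 1)^2*(k - 3)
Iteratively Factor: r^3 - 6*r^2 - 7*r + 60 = (r - 4)*(r^2 - 2*r - 15) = (r - 4)*(r + 3)*(r - 5)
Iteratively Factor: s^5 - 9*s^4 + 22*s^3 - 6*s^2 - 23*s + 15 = (s - 1)*(s^4 - 8*s^3 + 14*s^2 + 8*s - 15) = (s - 1)*(s + 1)*(s^3 - 9*s^2 + 23*s - 15) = (s - 5)*(s - 1)*(s + 1)*(s^2 - 4*s + 3) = (s - 5)*(s - 1)^2*(s + 1)*(s - 3)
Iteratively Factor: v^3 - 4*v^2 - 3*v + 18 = (v + 2)*(v^2 - 6*v + 9) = (v - 3)*(v + 2)*(v - 3)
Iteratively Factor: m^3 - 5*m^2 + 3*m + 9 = (m - 3)*(m^2 - 2*m - 3) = (m - 3)^2*(m + 1)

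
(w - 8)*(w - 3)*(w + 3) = w^3 - 8*w^2 - 9*w + 72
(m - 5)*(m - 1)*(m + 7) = m^3 + m^2 - 37*m + 35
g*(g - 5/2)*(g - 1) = g^3 - 7*g^2/2 + 5*g/2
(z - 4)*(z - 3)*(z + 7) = z^3 - 37*z + 84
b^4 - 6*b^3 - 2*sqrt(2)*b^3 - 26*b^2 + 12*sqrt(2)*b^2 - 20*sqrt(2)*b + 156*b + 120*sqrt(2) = (b - 6)*(b - 5*sqrt(2))*(b + sqrt(2))*(b + 2*sqrt(2))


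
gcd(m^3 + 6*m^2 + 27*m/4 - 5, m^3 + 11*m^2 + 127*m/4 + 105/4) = m + 5/2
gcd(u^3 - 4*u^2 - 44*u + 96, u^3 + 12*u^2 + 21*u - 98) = u - 2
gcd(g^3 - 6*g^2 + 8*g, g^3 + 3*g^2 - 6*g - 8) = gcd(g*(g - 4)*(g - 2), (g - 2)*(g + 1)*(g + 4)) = g - 2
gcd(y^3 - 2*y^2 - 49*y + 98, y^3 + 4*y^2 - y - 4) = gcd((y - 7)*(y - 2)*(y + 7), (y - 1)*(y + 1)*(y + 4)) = 1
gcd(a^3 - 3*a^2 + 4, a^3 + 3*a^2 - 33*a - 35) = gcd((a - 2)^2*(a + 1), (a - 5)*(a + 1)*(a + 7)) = a + 1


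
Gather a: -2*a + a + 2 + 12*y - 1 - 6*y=-a + 6*y + 1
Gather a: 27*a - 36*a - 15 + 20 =5 - 9*a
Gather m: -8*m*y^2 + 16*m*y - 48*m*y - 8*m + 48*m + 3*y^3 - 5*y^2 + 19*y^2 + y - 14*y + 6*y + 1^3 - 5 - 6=m*(-8*y^2 - 32*y + 40) + 3*y^3 + 14*y^2 - 7*y - 10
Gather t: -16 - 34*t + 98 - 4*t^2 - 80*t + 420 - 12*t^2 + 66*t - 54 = -16*t^2 - 48*t + 448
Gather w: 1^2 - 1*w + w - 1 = 0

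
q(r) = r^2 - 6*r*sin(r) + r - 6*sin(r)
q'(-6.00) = 16.13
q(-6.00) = 38.38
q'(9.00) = 71.20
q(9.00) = 65.27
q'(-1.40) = 4.52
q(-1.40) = -1.81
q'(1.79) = 2.36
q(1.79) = -11.35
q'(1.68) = 0.15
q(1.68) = -11.48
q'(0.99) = -8.59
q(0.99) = -8.01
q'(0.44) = -8.49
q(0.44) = -3.05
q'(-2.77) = -12.26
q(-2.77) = 1.05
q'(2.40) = 16.79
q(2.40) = -5.62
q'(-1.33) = 4.64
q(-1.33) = -1.48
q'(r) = -6*r*cos(r) + 2*r - 6*sin(r) - 6*cos(r) + 1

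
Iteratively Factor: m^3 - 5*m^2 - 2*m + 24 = (m - 4)*(m^2 - m - 6) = (m - 4)*(m + 2)*(m - 3)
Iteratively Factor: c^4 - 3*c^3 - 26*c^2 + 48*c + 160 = (c - 5)*(c^3 + 2*c^2 - 16*c - 32) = (c - 5)*(c + 2)*(c^2 - 16) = (c - 5)*(c + 2)*(c + 4)*(c - 4)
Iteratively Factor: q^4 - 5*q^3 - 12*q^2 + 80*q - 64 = (q - 4)*(q^3 - q^2 - 16*q + 16) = (q - 4)*(q + 4)*(q^2 - 5*q + 4) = (q - 4)*(q - 1)*(q + 4)*(q - 4)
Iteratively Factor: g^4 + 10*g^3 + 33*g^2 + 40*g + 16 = (g + 1)*(g^3 + 9*g^2 + 24*g + 16) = (g + 1)*(g + 4)*(g^2 + 5*g + 4) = (g + 1)*(g + 4)^2*(g + 1)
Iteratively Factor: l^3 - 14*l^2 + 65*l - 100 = (l - 4)*(l^2 - 10*l + 25) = (l - 5)*(l - 4)*(l - 5)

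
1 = 1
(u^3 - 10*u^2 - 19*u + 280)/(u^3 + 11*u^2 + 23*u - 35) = (u^2 - 15*u + 56)/(u^2 + 6*u - 7)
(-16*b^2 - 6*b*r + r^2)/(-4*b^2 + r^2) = (-8*b + r)/(-2*b + r)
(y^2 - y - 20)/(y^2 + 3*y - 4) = (y - 5)/(y - 1)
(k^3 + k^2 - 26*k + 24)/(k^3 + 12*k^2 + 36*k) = (k^2 - 5*k + 4)/(k*(k + 6))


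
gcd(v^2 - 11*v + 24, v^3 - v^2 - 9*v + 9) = v - 3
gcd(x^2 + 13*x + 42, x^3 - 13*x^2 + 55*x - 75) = 1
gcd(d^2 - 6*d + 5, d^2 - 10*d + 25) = d - 5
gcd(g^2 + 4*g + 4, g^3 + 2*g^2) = g + 2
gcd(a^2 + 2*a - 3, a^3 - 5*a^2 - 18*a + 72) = 1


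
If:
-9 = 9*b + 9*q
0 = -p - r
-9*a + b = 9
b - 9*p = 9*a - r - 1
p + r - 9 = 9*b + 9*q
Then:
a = -q/9 - 10/9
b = -q - 1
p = 1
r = -1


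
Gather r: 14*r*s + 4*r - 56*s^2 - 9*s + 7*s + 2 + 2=r*(14*s + 4) - 56*s^2 - 2*s + 4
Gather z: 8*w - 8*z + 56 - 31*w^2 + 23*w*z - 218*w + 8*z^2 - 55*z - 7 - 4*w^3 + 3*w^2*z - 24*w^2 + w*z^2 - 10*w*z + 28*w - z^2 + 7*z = -4*w^3 - 55*w^2 - 182*w + z^2*(w + 7) + z*(3*w^2 + 13*w - 56) + 49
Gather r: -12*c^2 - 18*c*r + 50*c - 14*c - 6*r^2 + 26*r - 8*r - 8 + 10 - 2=-12*c^2 + 36*c - 6*r^2 + r*(18 - 18*c)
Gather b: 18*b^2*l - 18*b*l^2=18*b^2*l - 18*b*l^2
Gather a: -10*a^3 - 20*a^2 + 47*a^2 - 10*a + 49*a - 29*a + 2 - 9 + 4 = -10*a^3 + 27*a^2 + 10*a - 3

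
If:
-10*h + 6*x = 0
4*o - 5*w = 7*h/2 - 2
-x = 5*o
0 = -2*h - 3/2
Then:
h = -3/4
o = 1/4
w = 9/8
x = -5/4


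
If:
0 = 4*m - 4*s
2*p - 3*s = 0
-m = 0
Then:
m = 0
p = 0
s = 0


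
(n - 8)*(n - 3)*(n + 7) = n^3 - 4*n^2 - 53*n + 168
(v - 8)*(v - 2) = v^2 - 10*v + 16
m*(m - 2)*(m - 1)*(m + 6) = m^4 + 3*m^3 - 16*m^2 + 12*m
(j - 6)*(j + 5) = j^2 - j - 30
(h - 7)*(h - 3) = h^2 - 10*h + 21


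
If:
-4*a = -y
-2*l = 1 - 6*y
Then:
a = y/4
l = 3*y - 1/2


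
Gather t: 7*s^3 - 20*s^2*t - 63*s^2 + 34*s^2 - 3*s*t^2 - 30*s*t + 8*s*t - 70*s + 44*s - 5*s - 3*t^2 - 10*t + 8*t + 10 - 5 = 7*s^3 - 29*s^2 - 31*s + t^2*(-3*s - 3) + t*(-20*s^2 - 22*s - 2) + 5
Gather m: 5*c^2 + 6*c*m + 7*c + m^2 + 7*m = 5*c^2 + 7*c + m^2 + m*(6*c + 7)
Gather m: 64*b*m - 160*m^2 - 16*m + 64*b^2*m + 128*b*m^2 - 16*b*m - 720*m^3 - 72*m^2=-720*m^3 + m^2*(128*b - 232) + m*(64*b^2 + 48*b - 16)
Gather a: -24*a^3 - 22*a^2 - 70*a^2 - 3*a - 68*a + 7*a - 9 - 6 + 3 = -24*a^3 - 92*a^2 - 64*a - 12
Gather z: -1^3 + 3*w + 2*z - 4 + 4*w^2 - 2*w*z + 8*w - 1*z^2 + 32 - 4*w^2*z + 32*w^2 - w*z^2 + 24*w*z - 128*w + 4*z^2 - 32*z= 36*w^2 - 117*w + z^2*(3 - w) + z*(-4*w^2 + 22*w - 30) + 27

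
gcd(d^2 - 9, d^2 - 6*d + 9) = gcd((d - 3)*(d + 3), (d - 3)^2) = d - 3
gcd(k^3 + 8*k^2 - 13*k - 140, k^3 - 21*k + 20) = k^2 + k - 20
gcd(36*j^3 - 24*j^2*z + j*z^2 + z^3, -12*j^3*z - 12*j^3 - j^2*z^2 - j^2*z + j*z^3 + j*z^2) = 1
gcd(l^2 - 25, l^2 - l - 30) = l + 5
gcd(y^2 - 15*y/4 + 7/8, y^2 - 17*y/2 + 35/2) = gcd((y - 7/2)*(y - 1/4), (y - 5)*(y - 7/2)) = y - 7/2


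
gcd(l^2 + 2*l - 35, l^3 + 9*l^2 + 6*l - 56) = l + 7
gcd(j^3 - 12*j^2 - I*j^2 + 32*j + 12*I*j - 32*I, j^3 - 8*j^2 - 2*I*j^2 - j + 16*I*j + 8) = j^2 + j*(-8 - I) + 8*I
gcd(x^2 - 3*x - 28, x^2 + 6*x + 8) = x + 4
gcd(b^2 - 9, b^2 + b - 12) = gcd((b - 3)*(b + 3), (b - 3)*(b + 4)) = b - 3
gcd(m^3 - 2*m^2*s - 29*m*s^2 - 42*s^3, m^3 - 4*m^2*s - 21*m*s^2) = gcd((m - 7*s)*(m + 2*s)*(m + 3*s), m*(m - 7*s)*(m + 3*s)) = -m^2 + 4*m*s + 21*s^2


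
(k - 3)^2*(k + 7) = k^3 + k^2 - 33*k + 63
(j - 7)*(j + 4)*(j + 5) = j^3 + 2*j^2 - 43*j - 140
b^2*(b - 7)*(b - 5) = b^4 - 12*b^3 + 35*b^2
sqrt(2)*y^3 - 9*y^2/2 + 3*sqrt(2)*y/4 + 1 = (y - 2*sqrt(2))*(y - sqrt(2)/2)*(sqrt(2)*y + 1/2)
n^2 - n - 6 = (n - 3)*(n + 2)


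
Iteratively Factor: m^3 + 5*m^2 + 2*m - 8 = (m + 4)*(m^2 + m - 2) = (m + 2)*(m + 4)*(m - 1)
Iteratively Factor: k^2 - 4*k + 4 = (k - 2)*(k - 2)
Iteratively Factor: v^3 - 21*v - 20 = (v + 1)*(v^2 - v - 20) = (v - 5)*(v + 1)*(v + 4)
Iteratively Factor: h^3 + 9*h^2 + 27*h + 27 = (h + 3)*(h^2 + 6*h + 9) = (h + 3)^2*(h + 3)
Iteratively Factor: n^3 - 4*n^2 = (n)*(n^2 - 4*n) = n*(n - 4)*(n)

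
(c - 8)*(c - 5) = c^2 - 13*c + 40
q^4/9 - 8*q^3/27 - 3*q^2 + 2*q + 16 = (q/3 + 1)^2*(q - 6)*(q - 8/3)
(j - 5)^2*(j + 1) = j^3 - 9*j^2 + 15*j + 25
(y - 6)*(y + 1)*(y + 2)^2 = y^4 - y^3 - 22*y^2 - 44*y - 24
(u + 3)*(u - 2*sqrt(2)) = u^2 - 2*sqrt(2)*u + 3*u - 6*sqrt(2)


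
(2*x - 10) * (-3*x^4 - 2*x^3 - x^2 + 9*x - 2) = -6*x^5 + 26*x^4 + 18*x^3 + 28*x^2 - 94*x + 20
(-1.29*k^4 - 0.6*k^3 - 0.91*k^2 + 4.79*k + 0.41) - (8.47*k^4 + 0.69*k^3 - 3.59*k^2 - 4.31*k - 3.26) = -9.76*k^4 - 1.29*k^3 + 2.68*k^2 + 9.1*k + 3.67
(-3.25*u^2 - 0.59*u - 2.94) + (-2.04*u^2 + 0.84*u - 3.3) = -5.29*u^2 + 0.25*u - 6.24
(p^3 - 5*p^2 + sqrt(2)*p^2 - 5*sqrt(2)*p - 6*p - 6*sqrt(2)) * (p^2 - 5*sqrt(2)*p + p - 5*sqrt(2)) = p^5 - 4*sqrt(2)*p^4 - 4*p^4 - 21*p^3 + 16*sqrt(2)*p^3 + 34*p^2 + 44*sqrt(2)*p^2 + 24*sqrt(2)*p + 110*p + 60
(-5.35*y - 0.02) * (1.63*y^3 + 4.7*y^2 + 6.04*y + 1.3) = -8.7205*y^4 - 25.1776*y^3 - 32.408*y^2 - 7.0758*y - 0.026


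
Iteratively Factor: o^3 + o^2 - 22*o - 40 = (o + 4)*(o^2 - 3*o - 10) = (o - 5)*(o + 4)*(o + 2)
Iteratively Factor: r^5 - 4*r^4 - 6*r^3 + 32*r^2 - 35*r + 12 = (r - 1)*(r^4 - 3*r^3 - 9*r^2 + 23*r - 12) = (r - 1)*(r + 3)*(r^3 - 6*r^2 + 9*r - 4) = (r - 4)*(r - 1)*(r + 3)*(r^2 - 2*r + 1) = (r - 4)*(r - 1)^2*(r + 3)*(r - 1)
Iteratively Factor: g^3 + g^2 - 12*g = (g - 3)*(g^2 + 4*g) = (g - 3)*(g + 4)*(g)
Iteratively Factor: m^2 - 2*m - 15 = (m + 3)*(m - 5)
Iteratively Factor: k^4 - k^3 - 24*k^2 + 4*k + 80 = (k - 2)*(k^3 + k^2 - 22*k - 40) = (k - 5)*(k - 2)*(k^2 + 6*k + 8) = (k - 5)*(k - 2)*(k + 4)*(k + 2)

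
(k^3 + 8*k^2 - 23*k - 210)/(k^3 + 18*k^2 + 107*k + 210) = (k - 5)/(k + 5)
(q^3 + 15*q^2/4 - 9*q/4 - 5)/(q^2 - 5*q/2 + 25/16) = 4*(q^2 + 5*q + 4)/(4*q - 5)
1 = 1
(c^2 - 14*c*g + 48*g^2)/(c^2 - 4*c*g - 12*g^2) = (c - 8*g)/(c + 2*g)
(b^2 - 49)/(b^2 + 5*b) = (b^2 - 49)/(b*(b + 5))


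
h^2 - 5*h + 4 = (h - 4)*(h - 1)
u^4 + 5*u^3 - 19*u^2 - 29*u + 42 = (u - 3)*(u - 1)*(u + 2)*(u + 7)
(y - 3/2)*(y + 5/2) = y^2 + y - 15/4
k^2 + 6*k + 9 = (k + 3)^2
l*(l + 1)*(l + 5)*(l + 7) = l^4 + 13*l^3 + 47*l^2 + 35*l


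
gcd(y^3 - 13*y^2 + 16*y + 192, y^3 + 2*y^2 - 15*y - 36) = y + 3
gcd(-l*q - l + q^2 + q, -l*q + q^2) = -l + q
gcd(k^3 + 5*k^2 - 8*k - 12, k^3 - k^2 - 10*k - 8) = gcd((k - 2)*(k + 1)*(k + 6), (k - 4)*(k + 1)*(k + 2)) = k + 1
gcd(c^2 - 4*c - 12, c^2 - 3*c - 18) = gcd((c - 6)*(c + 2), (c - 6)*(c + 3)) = c - 6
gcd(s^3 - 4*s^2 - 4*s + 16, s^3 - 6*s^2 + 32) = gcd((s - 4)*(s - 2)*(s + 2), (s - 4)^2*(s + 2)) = s^2 - 2*s - 8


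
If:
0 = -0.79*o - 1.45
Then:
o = -1.84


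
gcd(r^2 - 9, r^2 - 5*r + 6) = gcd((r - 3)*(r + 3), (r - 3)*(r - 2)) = r - 3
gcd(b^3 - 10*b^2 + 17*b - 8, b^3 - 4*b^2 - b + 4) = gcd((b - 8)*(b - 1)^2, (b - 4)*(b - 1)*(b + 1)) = b - 1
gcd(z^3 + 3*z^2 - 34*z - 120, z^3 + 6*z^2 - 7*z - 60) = z^2 + 9*z + 20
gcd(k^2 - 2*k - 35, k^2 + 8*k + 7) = 1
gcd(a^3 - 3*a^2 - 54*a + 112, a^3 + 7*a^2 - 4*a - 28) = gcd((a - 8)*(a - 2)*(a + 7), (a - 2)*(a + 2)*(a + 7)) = a^2 + 5*a - 14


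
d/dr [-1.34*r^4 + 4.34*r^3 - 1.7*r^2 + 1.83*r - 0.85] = -5.36*r^3 + 13.02*r^2 - 3.4*r + 1.83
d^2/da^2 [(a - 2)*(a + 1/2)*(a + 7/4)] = 6*a + 1/2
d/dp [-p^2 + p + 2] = 1 - 2*p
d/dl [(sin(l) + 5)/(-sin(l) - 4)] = cos(l)/(sin(l) + 4)^2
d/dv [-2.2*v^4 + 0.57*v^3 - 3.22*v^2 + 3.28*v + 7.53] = -8.8*v^3 + 1.71*v^2 - 6.44*v + 3.28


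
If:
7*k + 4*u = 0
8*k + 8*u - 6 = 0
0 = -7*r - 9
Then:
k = -1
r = -9/7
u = 7/4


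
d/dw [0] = 0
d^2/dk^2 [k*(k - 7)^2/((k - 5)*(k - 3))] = 4*(-7*k^3 + 135*k^2 - 765*k + 1365)/(k^6 - 24*k^5 + 237*k^4 - 1232*k^3 + 3555*k^2 - 5400*k + 3375)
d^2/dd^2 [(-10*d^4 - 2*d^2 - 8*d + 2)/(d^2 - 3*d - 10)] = 4*(-5*d^6 + 45*d^5 + 15*d^4 - 1207*d^3 - 3027*d^2 - 129*d + 39)/(d^6 - 9*d^5 - 3*d^4 + 153*d^3 + 30*d^2 - 900*d - 1000)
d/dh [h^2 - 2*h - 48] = 2*h - 2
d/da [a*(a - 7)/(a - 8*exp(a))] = (a*(a - 7)*(8*exp(a) - 1) + (a - 8*exp(a))*(2*a - 7))/(a - 8*exp(a))^2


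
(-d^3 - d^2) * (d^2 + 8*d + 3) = -d^5 - 9*d^4 - 11*d^3 - 3*d^2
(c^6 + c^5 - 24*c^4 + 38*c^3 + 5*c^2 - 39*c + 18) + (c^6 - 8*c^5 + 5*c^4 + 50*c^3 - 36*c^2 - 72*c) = 2*c^6 - 7*c^5 - 19*c^4 + 88*c^3 - 31*c^2 - 111*c + 18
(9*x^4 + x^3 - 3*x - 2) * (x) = 9*x^5 + x^4 - 3*x^2 - 2*x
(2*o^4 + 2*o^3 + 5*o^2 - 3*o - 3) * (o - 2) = 2*o^5 - 2*o^4 + o^3 - 13*o^2 + 3*o + 6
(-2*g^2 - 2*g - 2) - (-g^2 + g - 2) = -g^2 - 3*g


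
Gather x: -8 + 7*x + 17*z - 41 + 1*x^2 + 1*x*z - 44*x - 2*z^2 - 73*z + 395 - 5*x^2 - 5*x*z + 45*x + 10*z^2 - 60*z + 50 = -4*x^2 + x*(8 - 4*z) + 8*z^2 - 116*z + 396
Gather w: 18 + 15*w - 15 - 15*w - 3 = 0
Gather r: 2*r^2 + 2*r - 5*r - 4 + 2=2*r^2 - 3*r - 2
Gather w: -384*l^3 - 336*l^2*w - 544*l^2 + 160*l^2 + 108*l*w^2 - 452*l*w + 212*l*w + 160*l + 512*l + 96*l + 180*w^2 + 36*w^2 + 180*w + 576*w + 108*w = -384*l^3 - 384*l^2 + 768*l + w^2*(108*l + 216) + w*(-336*l^2 - 240*l + 864)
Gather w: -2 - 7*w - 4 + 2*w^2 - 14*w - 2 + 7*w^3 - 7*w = 7*w^3 + 2*w^2 - 28*w - 8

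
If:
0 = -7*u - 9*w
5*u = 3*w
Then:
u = 0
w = 0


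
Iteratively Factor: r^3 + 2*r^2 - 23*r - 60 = (r + 3)*(r^2 - r - 20) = (r - 5)*(r + 3)*(r + 4)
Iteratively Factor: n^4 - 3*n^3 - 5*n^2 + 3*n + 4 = (n + 1)*(n^3 - 4*n^2 - n + 4) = (n + 1)^2*(n^2 - 5*n + 4) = (n - 4)*(n + 1)^2*(n - 1)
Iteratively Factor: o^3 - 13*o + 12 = (o + 4)*(o^2 - 4*o + 3) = (o - 1)*(o + 4)*(o - 3)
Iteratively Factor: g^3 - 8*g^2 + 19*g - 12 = (g - 1)*(g^2 - 7*g + 12) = (g - 3)*(g - 1)*(g - 4)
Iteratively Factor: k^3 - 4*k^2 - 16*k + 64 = (k - 4)*(k^2 - 16) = (k - 4)^2*(k + 4)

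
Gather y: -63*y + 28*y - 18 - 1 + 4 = -35*y - 15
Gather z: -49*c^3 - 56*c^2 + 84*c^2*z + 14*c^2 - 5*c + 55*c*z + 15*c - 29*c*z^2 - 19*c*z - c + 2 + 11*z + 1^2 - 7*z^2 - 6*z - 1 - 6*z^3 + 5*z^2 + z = -49*c^3 - 42*c^2 + 9*c - 6*z^3 + z^2*(-29*c - 2) + z*(84*c^2 + 36*c + 6) + 2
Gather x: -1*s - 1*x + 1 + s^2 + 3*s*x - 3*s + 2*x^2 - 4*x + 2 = s^2 - 4*s + 2*x^2 + x*(3*s - 5) + 3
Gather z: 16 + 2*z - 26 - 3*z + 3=-z - 7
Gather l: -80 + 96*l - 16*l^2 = -16*l^2 + 96*l - 80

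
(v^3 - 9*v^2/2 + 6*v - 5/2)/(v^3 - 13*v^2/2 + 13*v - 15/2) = (v - 1)/(v - 3)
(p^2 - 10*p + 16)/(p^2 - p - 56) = (p - 2)/(p + 7)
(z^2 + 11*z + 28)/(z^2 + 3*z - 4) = (z + 7)/(z - 1)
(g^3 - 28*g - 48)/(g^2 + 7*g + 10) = (g^2 - 2*g - 24)/(g + 5)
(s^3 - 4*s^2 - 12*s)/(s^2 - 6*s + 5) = s*(s^2 - 4*s - 12)/(s^2 - 6*s + 5)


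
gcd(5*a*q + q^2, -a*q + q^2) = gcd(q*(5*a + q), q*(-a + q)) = q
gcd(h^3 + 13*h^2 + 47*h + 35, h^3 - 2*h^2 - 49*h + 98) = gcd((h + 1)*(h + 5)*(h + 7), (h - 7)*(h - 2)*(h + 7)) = h + 7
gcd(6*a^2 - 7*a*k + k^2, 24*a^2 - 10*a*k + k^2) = 6*a - k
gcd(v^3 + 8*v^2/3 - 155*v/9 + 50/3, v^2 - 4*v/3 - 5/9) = v - 5/3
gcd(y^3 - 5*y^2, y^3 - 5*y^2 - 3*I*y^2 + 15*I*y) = y^2 - 5*y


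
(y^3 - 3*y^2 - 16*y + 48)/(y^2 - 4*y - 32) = (y^2 - 7*y + 12)/(y - 8)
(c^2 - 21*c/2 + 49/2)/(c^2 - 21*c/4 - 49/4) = 2*(2*c - 7)/(4*c + 7)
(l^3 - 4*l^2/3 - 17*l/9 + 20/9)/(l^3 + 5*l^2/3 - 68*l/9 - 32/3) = (3*l^2 - 8*l + 5)/(3*l^2 + l - 24)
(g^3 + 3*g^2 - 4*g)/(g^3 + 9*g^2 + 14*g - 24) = g/(g + 6)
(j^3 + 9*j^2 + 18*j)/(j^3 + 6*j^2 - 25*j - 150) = j*(j + 3)/(j^2 - 25)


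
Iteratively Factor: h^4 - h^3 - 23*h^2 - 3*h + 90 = (h - 2)*(h^3 + h^2 - 21*h - 45) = (h - 2)*(h + 3)*(h^2 - 2*h - 15) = (h - 5)*(h - 2)*(h + 3)*(h + 3)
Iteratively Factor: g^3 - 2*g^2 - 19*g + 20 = (g - 5)*(g^2 + 3*g - 4) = (g - 5)*(g - 1)*(g + 4)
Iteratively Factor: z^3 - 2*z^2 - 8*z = (z - 4)*(z^2 + 2*z) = (z - 4)*(z + 2)*(z)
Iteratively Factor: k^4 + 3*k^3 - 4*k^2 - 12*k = (k - 2)*(k^3 + 5*k^2 + 6*k) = (k - 2)*(k + 2)*(k^2 + 3*k) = (k - 2)*(k + 2)*(k + 3)*(k)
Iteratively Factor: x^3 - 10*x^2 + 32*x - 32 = (x - 4)*(x^2 - 6*x + 8) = (x - 4)*(x - 2)*(x - 4)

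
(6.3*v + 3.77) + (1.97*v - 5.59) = 8.27*v - 1.82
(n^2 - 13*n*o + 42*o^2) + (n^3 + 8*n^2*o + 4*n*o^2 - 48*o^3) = n^3 + 8*n^2*o + n^2 + 4*n*o^2 - 13*n*o - 48*o^3 + 42*o^2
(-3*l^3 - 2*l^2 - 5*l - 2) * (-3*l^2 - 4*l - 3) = 9*l^5 + 18*l^4 + 32*l^3 + 32*l^2 + 23*l + 6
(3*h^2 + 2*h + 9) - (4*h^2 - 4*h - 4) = -h^2 + 6*h + 13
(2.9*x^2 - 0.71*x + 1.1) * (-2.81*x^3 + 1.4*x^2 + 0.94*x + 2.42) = -8.149*x^5 + 6.0551*x^4 - 1.359*x^3 + 7.8906*x^2 - 0.6842*x + 2.662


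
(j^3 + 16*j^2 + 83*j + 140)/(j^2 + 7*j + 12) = (j^2 + 12*j + 35)/(j + 3)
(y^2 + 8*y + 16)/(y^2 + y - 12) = (y + 4)/(y - 3)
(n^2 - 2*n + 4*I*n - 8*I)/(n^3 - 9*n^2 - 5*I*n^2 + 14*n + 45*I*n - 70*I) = (n + 4*I)/(n^2 - n*(7 + 5*I) + 35*I)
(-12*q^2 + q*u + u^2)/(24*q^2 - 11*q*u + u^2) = (-4*q - u)/(8*q - u)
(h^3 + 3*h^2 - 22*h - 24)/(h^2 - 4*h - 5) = (h^2 + 2*h - 24)/(h - 5)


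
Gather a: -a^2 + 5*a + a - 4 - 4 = -a^2 + 6*a - 8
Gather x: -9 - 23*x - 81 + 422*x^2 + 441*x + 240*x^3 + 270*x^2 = 240*x^3 + 692*x^2 + 418*x - 90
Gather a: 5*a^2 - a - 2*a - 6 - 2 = 5*a^2 - 3*a - 8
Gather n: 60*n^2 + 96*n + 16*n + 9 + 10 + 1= 60*n^2 + 112*n + 20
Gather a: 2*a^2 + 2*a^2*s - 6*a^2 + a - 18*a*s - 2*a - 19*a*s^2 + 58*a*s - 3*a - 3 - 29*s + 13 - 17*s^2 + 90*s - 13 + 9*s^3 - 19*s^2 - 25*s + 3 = a^2*(2*s - 4) + a*(-19*s^2 + 40*s - 4) + 9*s^3 - 36*s^2 + 36*s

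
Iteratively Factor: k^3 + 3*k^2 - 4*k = (k)*(k^2 + 3*k - 4) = k*(k + 4)*(k - 1)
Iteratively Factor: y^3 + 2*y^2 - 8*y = (y - 2)*(y^2 + 4*y) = y*(y - 2)*(y + 4)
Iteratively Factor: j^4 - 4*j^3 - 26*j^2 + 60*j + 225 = (j - 5)*(j^3 + j^2 - 21*j - 45) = (j - 5)*(j + 3)*(j^2 - 2*j - 15) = (j - 5)*(j + 3)^2*(j - 5)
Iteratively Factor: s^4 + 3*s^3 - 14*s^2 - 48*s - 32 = (s - 4)*(s^3 + 7*s^2 + 14*s + 8) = (s - 4)*(s + 4)*(s^2 + 3*s + 2) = (s - 4)*(s + 1)*(s + 4)*(s + 2)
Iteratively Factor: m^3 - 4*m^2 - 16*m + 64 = (m - 4)*(m^2 - 16) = (m - 4)*(m + 4)*(m - 4)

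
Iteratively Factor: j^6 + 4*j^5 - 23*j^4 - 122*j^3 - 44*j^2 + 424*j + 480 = (j + 2)*(j^5 + 2*j^4 - 27*j^3 - 68*j^2 + 92*j + 240) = (j + 2)*(j + 4)*(j^4 - 2*j^3 - 19*j^2 + 8*j + 60) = (j + 2)^2*(j + 4)*(j^3 - 4*j^2 - 11*j + 30) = (j - 2)*(j + 2)^2*(j + 4)*(j^2 - 2*j - 15) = (j - 2)*(j + 2)^2*(j + 3)*(j + 4)*(j - 5)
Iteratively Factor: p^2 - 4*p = (p - 4)*(p)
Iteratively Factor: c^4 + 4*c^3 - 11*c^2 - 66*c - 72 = (c + 3)*(c^3 + c^2 - 14*c - 24) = (c - 4)*(c + 3)*(c^2 + 5*c + 6) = (c - 4)*(c + 3)^2*(c + 2)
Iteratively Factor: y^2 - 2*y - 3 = (y - 3)*(y + 1)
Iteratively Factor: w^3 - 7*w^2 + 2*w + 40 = (w + 2)*(w^2 - 9*w + 20) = (w - 5)*(w + 2)*(w - 4)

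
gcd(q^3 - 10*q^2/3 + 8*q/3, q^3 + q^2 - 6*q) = q^2 - 2*q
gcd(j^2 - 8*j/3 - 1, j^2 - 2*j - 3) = j - 3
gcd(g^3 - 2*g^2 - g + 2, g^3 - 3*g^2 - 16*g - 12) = g + 1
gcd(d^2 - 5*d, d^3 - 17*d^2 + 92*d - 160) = d - 5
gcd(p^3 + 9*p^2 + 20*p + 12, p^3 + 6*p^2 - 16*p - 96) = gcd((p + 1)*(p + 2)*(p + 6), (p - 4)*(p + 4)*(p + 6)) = p + 6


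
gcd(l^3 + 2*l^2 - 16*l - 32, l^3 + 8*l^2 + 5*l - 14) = l + 2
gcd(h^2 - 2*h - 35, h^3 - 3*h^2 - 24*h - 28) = h - 7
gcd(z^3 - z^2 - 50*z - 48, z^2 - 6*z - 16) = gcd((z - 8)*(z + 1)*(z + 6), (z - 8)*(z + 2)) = z - 8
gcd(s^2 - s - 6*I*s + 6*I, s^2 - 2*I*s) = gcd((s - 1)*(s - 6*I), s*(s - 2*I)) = 1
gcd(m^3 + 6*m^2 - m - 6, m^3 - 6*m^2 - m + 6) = m^2 - 1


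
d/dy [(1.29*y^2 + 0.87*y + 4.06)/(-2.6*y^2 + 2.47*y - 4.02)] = (5.4483*y^2 + 10.7404*y - 13.5256)/(6.76*y^4 - 12.844*y^3 + 27.0049*y^2 - 19.8588*y + 16.1604)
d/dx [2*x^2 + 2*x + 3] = 4*x + 2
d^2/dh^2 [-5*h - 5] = 0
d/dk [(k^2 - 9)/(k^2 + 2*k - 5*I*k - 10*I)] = (2*k*(k^2 + 2*k - 5*I*k - 10*I) - (k^2 - 9)*(2*k + 2 - 5*I))/(k^2 + 2*k - 5*I*k - 10*I)^2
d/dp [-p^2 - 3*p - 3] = -2*p - 3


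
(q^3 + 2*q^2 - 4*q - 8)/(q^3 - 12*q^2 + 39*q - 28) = (q^3 + 2*q^2 - 4*q - 8)/(q^3 - 12*q^2 + 39*q - 28)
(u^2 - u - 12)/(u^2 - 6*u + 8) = (u + 3)/(u - 2)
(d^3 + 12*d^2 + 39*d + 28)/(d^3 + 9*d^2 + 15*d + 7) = (d + 4)/(d + 1)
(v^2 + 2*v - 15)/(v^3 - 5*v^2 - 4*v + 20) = (v^2 + 2*v - 15)/(v^3 - 5*v^2 - 4*v + 20)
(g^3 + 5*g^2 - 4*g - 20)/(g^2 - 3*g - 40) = (g^2 - 4)/(g - 8)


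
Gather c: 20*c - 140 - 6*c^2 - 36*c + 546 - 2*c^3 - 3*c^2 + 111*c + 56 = -2*c^3 - 9*c^2 + 95*c + 462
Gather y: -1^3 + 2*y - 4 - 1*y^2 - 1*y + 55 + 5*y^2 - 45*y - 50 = 4*y^2 - 44*y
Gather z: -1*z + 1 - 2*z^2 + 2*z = -2*z^2 + z + 1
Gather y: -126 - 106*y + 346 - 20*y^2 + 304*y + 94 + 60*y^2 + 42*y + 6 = 40*y^2 + 240*y + 320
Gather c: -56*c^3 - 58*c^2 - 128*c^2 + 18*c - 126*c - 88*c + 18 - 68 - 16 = -56*c^3 - 186*c^2 - 196*c - 66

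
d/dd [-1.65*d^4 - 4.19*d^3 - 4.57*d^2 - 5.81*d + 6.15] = -6.6*d^3 - 12.57*d^2 - 9.14*d - 5.81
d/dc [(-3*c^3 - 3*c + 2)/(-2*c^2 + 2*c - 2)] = (-(2*c - 1)*(3*c^3 + 3*c - 2) + 3*(3*c^2 + 1)*(c^2 - c + 1))/(2*(c^2 - c + 1)^2)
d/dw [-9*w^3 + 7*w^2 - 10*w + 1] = -27*w^2 + 14*w - 10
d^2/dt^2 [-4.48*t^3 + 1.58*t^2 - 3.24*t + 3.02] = 3.16 - 26.88*t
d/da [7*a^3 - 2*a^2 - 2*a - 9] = 21*a^2 - 4*a - 2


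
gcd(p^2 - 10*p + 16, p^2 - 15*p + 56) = p - 8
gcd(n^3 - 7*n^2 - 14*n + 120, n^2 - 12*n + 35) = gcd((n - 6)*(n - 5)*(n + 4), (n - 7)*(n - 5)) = n - 5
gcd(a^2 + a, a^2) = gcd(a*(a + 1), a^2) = a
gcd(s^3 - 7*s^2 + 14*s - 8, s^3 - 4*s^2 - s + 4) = s^2 - 5*s + 4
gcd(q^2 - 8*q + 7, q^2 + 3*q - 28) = 1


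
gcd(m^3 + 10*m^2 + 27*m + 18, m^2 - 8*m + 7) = 1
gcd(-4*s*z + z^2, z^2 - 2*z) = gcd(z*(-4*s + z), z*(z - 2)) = z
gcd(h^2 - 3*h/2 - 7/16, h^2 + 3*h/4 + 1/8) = h + 1/4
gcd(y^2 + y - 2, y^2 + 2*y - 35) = 1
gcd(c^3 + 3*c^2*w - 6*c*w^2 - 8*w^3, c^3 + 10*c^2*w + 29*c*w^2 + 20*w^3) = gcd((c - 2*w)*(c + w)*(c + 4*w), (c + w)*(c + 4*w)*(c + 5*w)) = c^2 + 5*c*w + 4*w^2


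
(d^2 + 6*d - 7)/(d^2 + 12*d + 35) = (d - 1)/(d + 5)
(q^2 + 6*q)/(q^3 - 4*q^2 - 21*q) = (q + 6)/(q^2 - 4*q - 21)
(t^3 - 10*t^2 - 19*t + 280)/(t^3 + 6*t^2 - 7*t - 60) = (t^2 - 15*t + 56)/(t^2 + t - 12)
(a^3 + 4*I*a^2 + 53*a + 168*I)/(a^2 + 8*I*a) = a - 4*I + 21/a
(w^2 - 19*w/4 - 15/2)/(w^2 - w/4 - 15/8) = 2*(w - 6)/(2*w - 3)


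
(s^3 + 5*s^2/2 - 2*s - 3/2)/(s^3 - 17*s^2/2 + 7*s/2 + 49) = (2*s^3 + 5*s^2 - 4*s - 3)/(2*s^3 - 17*s^2 + 7*s + 98)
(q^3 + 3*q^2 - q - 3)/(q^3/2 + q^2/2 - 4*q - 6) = 2*(q^3 + 3*q^2 - q - 3)/(q^3 + q^2 - 8*q - 12)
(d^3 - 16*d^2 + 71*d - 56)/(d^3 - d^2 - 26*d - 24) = (-d^3 + 16*d^2 - 71*d + 56)/(-d^3 + d^2 + 26*d + 24)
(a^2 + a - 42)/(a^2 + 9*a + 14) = (a - 6)/(a + 2)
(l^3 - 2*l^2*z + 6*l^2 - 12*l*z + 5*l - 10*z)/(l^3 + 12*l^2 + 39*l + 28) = (l^2 - 2*l*z + 5*l - 10*z)/(l^2 + 11*l + 28)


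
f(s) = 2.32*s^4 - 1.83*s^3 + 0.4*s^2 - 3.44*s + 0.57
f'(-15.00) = -32570.69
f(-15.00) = 123768.42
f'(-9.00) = -7220.45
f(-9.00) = 16619.52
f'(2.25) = 76.27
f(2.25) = 33.47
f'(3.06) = 213.50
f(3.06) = 144.77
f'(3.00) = 200.11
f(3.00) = 132.36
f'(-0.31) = -4.49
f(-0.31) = 1.75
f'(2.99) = 197.93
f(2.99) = 130.37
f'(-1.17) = -26.75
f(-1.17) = 12.42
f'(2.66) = 134.50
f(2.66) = 75.96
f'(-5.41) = -1637.85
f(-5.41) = 2308.01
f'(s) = 9.28*s^3 - 5.49*s^2 + 0.8*s - 3.44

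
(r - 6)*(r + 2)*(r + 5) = r^3 + r^2 - 32*r - 60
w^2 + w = w*(w + 1)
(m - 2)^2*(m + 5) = m^3 + m^2 - 16*m + 20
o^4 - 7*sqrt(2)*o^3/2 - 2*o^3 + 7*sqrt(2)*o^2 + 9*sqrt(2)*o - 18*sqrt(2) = (o - 2)*(o - 3*sqrt(2))*(o - 3*sqrt(2)/2)*(o + sqrt(2))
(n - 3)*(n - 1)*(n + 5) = n^3 + n^2 - 17*n + 15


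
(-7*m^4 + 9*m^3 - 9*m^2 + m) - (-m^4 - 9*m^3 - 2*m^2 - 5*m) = -6*m^4 + 18*m^3 - 7*m^2 + 6*m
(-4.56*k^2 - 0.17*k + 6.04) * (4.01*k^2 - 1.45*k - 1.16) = -18.2856*k^4 + 5.9303*k^3 + 29.7565*k^2 - 8.5608*k - 7.0064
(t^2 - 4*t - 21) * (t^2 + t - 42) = t^4 - 3*t^3 - 67*t^2 + 147*t + 882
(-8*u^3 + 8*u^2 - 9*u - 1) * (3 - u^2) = 8*u^5 - 8*u^4 - 15*u^3 + 25*u^2 - 27*u - 3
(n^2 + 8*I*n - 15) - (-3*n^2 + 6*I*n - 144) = 4*n^2 + 2*I*n + 129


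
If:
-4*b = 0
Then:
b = 0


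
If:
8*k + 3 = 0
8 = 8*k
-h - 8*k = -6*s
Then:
No Solution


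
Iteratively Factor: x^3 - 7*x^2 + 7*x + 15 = (x + 1)*(x^2 - 8*x + 15) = (x - 3)*(x + 1)*(x - 5)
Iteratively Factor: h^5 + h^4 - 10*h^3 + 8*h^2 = (h)*(h^4 + h^3 - 10*h^2 + 8*h) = h^2*(h^3 + h^2 - 10*h + 8) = h^2*(h - 1)*(h^2 + 2*h - 8) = h^2*(h - 2)*(h - 1)*(h + 4)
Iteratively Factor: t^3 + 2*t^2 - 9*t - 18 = (t + 2)*(t^2 - 9) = (t - 3)*(t + 2)*(t + 3)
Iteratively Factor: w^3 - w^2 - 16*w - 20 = (w - 5)*(w^2 + 4*w + 4) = (w - 5)*(w + 2)*(w + 2)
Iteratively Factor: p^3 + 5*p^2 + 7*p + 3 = (p + 3)*(p^2 + 2*p + 1) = (p + 1)*(p + 3)*(p + 1)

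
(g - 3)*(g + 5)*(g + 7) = g^3 + 9*g^2 - g - 105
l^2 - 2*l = l*(l - 2)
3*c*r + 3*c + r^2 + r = (3*c + r)*(r + 1)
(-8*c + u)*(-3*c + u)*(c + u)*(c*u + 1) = 24*c^4*u + 13*c^3*u^2 + 24*c^3 - 10*c^2*u^3 + 13*c^2*u + c*u^4 - 10*c*u^2 + u^3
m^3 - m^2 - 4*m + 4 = (m - 2)*(m - 1)*(m + 2)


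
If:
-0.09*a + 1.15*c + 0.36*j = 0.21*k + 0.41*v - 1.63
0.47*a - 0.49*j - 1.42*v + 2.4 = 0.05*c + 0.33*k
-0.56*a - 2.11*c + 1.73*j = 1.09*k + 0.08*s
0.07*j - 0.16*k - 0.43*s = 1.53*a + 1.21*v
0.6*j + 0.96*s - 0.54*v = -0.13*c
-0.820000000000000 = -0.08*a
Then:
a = 10.25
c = -4.02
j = 20.35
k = 36.14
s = -17.91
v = -10.20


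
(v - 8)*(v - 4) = v^2 - 12*v + 32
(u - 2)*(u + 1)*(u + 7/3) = u^3 + 4*u^2/3 - 13*u/3 - 14/3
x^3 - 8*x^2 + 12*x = x*(x - 6)*(x - 2)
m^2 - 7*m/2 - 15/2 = (m - 5)*(m + 3/2)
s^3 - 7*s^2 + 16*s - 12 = (s - 3)*(s - 2)^2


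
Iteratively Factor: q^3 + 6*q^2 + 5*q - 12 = (q - 1)*(q^2 + 7*q + 12) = (q - 1)*(q + 4)*(q + 3)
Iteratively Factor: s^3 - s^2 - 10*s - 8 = (s + 1)*(s^2 - 2*s - 8) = (s + 1)*(s + 2)*(s - 4)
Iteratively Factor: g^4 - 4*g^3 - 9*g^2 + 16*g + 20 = (g + 1)*(g^3 - 5*g^2 - 4*g + 20) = (g + 1)*(g + 2)*(g^2 - 7*g + 10) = (g - 2)*(g + 1)*(g + 2)*(g - 5)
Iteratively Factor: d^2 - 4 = (d - 2)*(d + 2)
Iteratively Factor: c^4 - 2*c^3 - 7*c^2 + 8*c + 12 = (c + 1)*(c^3 - 3*c^2 - 4*c + 12) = (c - 2)*(c + 1)*(c^2 - c - 6) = (c - 3)*(c - 2)*(c + 1)*(c + 2)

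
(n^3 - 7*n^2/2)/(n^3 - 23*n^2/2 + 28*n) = n/(n - 8)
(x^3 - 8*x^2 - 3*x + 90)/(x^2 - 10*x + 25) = (x^2 - 3*x - 18)/(x - 5)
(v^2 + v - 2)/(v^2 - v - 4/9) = 9*(-v^2 - v + 2)/(-9*v^2 + 9*v + 4)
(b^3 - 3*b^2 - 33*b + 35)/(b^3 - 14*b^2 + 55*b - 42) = (b + 5)/(b - 6)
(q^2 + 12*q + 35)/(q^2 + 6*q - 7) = (q + 5)/(q - 1)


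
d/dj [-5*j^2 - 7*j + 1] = -10*j - 7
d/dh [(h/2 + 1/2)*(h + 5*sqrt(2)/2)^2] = (2*h + 5*sqrt(2))*(6*h + 4 + 5*sqrt(2))/8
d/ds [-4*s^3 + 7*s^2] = 2*s*(7 - 6*s)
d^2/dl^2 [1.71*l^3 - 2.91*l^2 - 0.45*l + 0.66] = 10.26*l - 5.82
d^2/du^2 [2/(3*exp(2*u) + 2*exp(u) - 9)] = 4*(4*(3*exp(u) + 1)^2*exp(u) - (6*exp(u) + 1)*(3*exp(2*u) + 2*exp(u) - 9))*exp(u)/(3*exp(2*u) + 2*exp(u) - 9)^3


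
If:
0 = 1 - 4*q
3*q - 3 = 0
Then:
No Solution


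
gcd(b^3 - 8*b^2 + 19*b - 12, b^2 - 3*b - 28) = 1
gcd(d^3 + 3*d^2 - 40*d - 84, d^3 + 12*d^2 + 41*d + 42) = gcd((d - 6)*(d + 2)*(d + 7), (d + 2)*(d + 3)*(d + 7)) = d^2 + 9*d + 14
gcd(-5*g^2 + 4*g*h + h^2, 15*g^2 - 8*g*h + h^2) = 1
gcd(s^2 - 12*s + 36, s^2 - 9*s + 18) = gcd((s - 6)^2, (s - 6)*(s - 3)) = s - 6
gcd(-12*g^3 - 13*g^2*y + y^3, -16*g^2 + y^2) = -4*g + y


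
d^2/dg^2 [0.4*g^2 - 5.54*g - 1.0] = 0.800000000000000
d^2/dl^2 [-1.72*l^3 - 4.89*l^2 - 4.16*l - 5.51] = -10.32*l - 9.78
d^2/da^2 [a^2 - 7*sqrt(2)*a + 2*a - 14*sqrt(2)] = 2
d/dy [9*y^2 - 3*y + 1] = 18*y - 3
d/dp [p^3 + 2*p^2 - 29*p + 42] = 3*p^2 + 4*p - 29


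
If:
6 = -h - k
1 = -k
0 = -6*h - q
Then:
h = -5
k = -1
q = 30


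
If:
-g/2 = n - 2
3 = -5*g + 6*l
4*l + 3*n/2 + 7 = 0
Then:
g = -144/31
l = -209/62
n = 134/31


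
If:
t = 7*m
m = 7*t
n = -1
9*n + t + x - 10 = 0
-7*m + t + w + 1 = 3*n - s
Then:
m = 0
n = -1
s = -w - 4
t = 0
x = 19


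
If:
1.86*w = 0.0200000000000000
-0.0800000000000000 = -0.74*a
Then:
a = 0.11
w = 0.01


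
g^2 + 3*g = g*(g + 3)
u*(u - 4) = u^2 - 4*u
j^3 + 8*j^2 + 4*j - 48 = (j - 2)*(j + 4)*(j + 6)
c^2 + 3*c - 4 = (c - 1)*(c + 4)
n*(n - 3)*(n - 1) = n^3 - 4*n^2 + 3*n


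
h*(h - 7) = h^2 - 7*h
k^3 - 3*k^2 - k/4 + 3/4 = (k - 3)*(k - 1/2)*(k + 1/2)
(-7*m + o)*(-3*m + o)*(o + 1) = 21*m^2*o + 21*m^2 - 10*m*o^2 - 10*m*o + o^3 + o^2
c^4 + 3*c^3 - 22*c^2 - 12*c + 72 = (c - 3)*(c - 2)*(c + 2)*(c + 6)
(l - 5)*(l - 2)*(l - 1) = l^3 - 8*l^2 + 17*l - 10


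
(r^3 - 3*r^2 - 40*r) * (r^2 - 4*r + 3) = r^5 - 7*r^4 - 25*r^3 + 151*r^2 - 120*r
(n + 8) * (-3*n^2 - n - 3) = -3*n^3 - 25*n^2 - 11*n - 24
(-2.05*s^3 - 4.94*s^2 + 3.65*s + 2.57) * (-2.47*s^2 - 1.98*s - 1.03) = 5.0635*s^5 + 16.2608*s^4 + 2.8772*s^3 - 8.4867*s^2 - 8.8481*s - 2.6471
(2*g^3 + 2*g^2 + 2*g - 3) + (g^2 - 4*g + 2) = 2*g^3 + 3*g^2 - 2*g - 1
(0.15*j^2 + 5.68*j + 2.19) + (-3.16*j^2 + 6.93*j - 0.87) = -3.01*j^2 + 12.61*j + 1.32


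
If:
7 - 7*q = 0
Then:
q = 1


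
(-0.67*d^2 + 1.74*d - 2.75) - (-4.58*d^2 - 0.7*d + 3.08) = 3.91*d^2 + 2.44*d - 5.83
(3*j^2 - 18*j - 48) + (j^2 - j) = 4*j^2 - 19*j - 48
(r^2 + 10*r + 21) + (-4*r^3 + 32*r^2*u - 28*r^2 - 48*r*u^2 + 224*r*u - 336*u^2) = -4*r^3 + 32*r^2*u - 27*r^2 - 48*r*u^2 + 224*r*u + 10*r - 336*u^2 + 21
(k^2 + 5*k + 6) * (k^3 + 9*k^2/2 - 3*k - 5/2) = k^5 + 19*k^4/2 + 51*k^3/2 + 19*k^2/2 - 61*k/2 - 15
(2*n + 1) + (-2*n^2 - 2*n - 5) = -2*n^2 - 4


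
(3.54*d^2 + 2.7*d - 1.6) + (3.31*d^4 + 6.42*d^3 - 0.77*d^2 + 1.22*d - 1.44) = 3.31*d^4 + 6.42*d^3 + 2.77*d^2 + 3.92*d - 3.04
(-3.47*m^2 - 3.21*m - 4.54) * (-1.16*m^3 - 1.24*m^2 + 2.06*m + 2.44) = 4.0252*m^5 + 8.0264*m^4 + 2.0986*m^3 - 9.4498*m^2 - 17.1848*m - 11.0776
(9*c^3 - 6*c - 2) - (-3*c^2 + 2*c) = 9*c^3 + 3*c^2 - 8*c - 2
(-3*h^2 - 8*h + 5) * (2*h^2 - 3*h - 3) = -6*h^4 - 7*h^3 + 43*h^2 + 9*h - 15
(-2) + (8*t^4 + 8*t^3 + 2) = 8*t^4 + 8*t^3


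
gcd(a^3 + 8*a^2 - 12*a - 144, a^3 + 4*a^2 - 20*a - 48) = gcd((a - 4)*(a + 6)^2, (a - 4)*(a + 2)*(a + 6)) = a^2 + 2*a - 24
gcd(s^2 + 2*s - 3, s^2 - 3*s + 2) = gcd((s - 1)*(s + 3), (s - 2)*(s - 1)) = s - 1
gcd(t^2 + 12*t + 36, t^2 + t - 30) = t + 6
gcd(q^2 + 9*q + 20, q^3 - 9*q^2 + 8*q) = 1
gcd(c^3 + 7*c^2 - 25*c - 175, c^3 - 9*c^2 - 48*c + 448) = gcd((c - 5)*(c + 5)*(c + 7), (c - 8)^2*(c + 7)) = c + 7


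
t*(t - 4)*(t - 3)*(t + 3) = t^4 - 4*t^3 - 9*t^2 + 36*t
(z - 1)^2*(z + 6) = z^3 + 4*z^2 - 11*z + 6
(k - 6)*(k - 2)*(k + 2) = k^3 - 6*k^2 - 4*k + 24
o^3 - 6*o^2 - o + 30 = (o - 5)*(o - 3)*(o + 2)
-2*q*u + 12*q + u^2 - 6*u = (-2*q + u)*(u - 6)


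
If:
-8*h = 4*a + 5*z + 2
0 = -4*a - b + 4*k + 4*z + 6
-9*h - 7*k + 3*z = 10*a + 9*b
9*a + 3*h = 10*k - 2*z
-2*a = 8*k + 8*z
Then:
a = 16392/8365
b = -6354/1673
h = -556/8365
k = 48/35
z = -3114/1673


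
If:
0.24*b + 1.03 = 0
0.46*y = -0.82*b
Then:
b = -4.29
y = 7.65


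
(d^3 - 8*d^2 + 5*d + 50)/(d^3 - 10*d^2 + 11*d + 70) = (d - 5)/(d - 7)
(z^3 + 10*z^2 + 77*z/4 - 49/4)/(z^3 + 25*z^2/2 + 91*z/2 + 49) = (z - 1/2)/(z + 2)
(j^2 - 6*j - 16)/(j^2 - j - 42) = (-j^2 + 6*j + 16)/(-j^2 + j + 42)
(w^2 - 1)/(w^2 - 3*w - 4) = (w - 1)/(w - 4)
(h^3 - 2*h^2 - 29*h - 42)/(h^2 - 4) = (h^2 - 4*h - 21)/(h - 2)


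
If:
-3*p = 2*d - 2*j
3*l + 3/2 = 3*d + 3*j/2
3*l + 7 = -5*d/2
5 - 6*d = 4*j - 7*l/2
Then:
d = -2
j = 11/3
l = -2/3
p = 34/9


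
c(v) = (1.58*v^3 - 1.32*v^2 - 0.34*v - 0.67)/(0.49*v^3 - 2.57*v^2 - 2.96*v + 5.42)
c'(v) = (-1.47*v^2 + 5.14*v + 2.96)*(1.58*v^3 - 1.32*v^2 - 0.34*v - 0.67)/(0.49*v^3 - 2.57*v^2 - 2.96*v + 5.42)^2 + (4.74*v^2 - 2.64*v - 0.34)/(0.49*v^3 - 2.57*v^2 - 2.96*v + 5.42)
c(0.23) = -0.17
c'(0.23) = -0.30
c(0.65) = -0.40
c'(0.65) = -0.91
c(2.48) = -1.41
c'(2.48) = -1.25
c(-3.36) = 2.31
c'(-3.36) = 0.29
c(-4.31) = 2.18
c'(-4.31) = 0.04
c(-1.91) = 9.23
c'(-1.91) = 52.92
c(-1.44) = -2.64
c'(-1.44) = 11.45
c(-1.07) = -0.74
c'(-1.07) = 2.19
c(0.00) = -0.12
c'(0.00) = -0.13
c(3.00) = -2.18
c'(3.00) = -1.74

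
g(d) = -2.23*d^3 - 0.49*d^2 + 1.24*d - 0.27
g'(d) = -6.69*d^2 - 0.98*d + 1.24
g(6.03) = -499.55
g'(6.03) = -247.92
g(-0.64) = -0.68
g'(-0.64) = -0.87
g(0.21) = -0.05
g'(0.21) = 0.74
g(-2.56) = 30.76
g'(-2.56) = -40.09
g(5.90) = -468.01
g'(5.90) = -237.42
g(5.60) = -400.32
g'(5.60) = -214.05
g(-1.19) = 1.32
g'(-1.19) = -7.07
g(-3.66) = 97.96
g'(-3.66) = -84.79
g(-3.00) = 51.81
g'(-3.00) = -56.03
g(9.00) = -1654.47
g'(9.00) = -549.47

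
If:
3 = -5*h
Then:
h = -3/5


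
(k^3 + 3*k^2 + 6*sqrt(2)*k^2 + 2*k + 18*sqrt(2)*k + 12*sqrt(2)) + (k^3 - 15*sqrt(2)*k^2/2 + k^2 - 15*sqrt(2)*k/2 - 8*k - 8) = 2*k^3 - 3*sqrt(2)*k^2/2 + 4*k^2 - 6*k + 21*sqrt(2)*k/2 - 8 + 12*sqrt(2)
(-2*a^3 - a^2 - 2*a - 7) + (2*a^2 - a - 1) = -2*a^3 + a^2 - 3*a - 8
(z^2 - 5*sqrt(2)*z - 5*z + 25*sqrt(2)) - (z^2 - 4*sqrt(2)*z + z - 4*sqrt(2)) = -6*z - sqrt(2)*z + 29*sqrt(2)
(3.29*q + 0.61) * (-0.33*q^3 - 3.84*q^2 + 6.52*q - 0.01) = -1.0857*q^4 - 12.8349*q^3 + 19.1084*q^2 + 3.9443*q - 0.0061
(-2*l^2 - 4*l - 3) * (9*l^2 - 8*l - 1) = -18*l^4 - 20*l^3 + 7*l^2 + 28*l + 3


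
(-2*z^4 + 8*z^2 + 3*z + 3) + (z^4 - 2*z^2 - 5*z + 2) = -z^4 + 6*z^2 - 2*z + 5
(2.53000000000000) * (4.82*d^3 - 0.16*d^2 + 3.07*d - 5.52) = 12.1946*d^3 - 0.4048*d^2 + 7.7671*d - 13.9656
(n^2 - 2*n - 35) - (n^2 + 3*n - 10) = -5*n - 25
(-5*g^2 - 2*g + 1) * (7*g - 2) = -35*g^3 - 4*g^2 + 11*g - 2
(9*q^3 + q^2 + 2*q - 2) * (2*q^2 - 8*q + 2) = 18*q^5 - 70*q^4 + 14*q^3 - 18*q^2 + 20*q - 4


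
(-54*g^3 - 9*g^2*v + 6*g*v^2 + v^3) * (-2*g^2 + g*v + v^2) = 108*g^5 - 36*g^4*v - 75*g^3*v^2 - 5*g^2*v^3 + 7*g*v^4 + v^5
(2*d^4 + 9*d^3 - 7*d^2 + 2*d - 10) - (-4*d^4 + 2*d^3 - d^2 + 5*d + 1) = 6*d^4 + 7*d^3 - 6*d^2 - 3*d - 11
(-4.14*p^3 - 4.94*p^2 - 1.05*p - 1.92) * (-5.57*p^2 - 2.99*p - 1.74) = 23.0598*p^5 + 39.8944*p^4 + 27.8227*p^3 + 22.4295*p^2 + 7.5678*p + 3.3408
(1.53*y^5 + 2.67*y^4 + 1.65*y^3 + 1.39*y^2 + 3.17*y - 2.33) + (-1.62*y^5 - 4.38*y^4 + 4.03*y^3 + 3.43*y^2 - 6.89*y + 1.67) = -0.0900000000000001*y^5 - 1.71*y^4 + 5.68*y^3 + 4.82*y^2 - 3.72*y - 0.66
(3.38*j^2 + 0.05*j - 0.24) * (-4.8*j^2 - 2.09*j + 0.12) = -16.224*j^4 - 7.3042*j^3 + 1.4531*j^2 + 0.5076*j - 0.0288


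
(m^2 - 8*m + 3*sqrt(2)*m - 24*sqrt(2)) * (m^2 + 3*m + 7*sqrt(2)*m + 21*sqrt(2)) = m^4 - 5*m^3 + 10*sqrt(2)*m^3 - 50*sqrt(2)*m^2 + 18*m^2 - 240*sqrt(2)*m - 210*m - 1008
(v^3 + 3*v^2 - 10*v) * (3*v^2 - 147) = 3*v^5 + 9*v^4 - 177*v^3 - 441*v^2 + 1470*v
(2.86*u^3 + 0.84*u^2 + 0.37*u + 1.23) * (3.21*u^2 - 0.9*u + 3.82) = 9.1806*u^5 + 0.1224*u^4 + 11.3569*u^3 + 6.8241*u^2 + 0.3064*u + 4.6986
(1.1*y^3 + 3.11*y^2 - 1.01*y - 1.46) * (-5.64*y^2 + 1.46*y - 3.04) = -6.204*y^5 - 15.9344*y^4 + 6.893*y^3 - 2.6946*y^2 + 0.938800000000001*y + 4.4384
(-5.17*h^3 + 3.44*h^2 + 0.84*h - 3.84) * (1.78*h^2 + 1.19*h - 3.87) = -9.2026*h^5 - 0.0290999999999997*h^4 + 25.5967*h^3 - 19.1484*h^2 - 7.8204*h + 14.8608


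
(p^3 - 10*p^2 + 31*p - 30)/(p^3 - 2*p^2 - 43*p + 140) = (p^2 - 5*p + 6)/(p^2 + 3*p - 28)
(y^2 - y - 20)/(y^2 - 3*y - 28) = (y - 5)/(y - 7)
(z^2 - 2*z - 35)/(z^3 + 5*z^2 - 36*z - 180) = (z - 7)/(z^2 - 36)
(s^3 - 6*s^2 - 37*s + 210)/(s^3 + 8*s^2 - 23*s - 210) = (s - 7)/(s + 7)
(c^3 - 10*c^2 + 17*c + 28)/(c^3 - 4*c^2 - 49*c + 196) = (c + 1)/(c + 7)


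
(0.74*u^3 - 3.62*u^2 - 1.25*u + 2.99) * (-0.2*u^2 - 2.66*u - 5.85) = -0.148*u^5 - 1.2444*u^4 + 5.5502*u^3 + 23.904*u^2 - 0.640900000000001*u - 17.4915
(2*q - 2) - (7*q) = -5*q - 2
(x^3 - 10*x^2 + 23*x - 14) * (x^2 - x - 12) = x^5 - 11*x^4 + 21*x^3 + 83*x^2 - 262*x + 168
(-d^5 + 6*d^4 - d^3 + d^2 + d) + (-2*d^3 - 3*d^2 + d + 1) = -d^5 + 6*d^4 - 3*d^3 - 2*d^2 + 2*d + 1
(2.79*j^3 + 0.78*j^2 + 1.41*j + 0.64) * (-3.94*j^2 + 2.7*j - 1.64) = -10.9926*j^5 + 4.4598*j^4 - 8.025*j^3 + 0.00620000000000021*j^2 - 0.5844*j - 1.0496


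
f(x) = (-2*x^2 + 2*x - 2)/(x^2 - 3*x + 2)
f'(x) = (2 - 4*x)/(x^2 - 3*x + 2) + (3 - 2*x)*(-2*x^2 + 2*x - 2)/(x^2 - 3*x + 2)^2 = 2*(2*x^2 - 2*x - 1)/(x^4 - 6*x^3 + 13*x^2 - 12*x + 4)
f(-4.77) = -1.46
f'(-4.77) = 0.07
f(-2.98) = -1.30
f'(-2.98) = 0.12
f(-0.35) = -0.93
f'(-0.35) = -0.01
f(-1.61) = -1.10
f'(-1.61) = 0.17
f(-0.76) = -0.96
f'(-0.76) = 0.14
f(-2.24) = -1.20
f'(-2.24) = 0.14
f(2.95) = -7.29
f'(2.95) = 6.12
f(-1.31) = -1.05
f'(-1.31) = 0.17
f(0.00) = -1.00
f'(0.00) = -0.50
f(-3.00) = -1.30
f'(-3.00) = 0.12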